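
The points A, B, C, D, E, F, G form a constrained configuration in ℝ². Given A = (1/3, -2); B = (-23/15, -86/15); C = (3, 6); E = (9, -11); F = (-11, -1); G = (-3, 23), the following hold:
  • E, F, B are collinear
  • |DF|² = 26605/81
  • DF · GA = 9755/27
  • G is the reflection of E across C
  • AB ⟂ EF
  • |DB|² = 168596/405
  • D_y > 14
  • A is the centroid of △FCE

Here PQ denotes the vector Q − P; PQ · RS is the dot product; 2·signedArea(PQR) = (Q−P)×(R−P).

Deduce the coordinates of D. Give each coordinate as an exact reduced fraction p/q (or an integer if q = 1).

D = (-17/9, 44/3)

1. D_x = -17/9  [line -10/3·x + 25·y + -10070/27 = 0 ∩ |DF|² = 26605/81]
2. D_y = 44/3  [line -10/3·x + 25·y + -10070/27 = 0 ∩ |DF|² = 26605/81]
   → D = (-17/9, 44/3)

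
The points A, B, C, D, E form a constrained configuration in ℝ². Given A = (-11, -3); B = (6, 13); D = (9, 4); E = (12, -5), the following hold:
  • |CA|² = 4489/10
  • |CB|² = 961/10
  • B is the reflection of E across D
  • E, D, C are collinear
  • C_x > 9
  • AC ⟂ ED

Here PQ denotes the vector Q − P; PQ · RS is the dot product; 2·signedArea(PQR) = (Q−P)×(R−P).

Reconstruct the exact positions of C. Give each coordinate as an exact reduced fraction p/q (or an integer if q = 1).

C = (91/10, 37/10)

1. C_x = 91/10  [E, D, C are collinear ∩ AC ⟂ ED]
2. C_y = 37/10  [E, D, C are collinear ∩ AC ⟂ ED]
   → C = (91/10, 37/10)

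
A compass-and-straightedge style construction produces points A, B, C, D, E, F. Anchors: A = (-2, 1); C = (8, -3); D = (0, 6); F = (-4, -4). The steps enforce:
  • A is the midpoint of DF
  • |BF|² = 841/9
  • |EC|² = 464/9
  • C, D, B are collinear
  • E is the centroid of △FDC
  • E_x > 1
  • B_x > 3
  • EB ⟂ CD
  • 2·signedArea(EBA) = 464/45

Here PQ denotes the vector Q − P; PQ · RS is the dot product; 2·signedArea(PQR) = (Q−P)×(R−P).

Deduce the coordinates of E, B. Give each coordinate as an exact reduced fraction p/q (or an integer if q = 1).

B = (56/15, 9/5)
E = (4/3, -1/3)

1. E_x = 4/3  [E is the centroid of △FDC]
2. E_y = -1/3  [E is the centroid of △FDC]
   → E = (4/3, -1/3)
3. B_x = 56/15  [C, D, B are collinear ∩ EB ⟂ CD]
4. B_y = 9/5  [C, D, B are collinear ∩ EB ⟂ CD]
   → B = (56/15, 9/5)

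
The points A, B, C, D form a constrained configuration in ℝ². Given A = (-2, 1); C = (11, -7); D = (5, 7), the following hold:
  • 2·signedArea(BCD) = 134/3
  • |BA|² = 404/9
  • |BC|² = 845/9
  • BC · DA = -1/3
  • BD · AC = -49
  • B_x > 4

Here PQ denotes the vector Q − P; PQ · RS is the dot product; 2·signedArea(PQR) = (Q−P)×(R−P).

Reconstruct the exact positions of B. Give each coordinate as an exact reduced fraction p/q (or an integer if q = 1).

1. B_x = 14/3  [BC · DA = -1/3 ∩ BD · AC = -49]
2. B_y = 1/3  [BC · DA = -1/3 ∩ BD · AC = -49]
   → B = (14/3, 1/3)

B = (14/3, 1/3)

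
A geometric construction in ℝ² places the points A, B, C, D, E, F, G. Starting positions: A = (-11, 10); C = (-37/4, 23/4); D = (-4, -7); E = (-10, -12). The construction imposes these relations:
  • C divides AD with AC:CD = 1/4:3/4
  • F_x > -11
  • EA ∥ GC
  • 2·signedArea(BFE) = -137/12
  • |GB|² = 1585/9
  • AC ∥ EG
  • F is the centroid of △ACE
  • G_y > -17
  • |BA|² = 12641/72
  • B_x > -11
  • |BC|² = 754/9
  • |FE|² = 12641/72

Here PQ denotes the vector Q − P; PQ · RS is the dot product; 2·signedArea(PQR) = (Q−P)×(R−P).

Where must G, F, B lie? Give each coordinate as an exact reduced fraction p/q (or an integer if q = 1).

1. G_x = -33/4  [EA ∥ GC ∩ AC ∥ EG]
2. G_y = -65/4  [EA ∥ GC ∩ AC ∥ EG]
   → G = (-33/4, -65/4)
3. F_x = -121/12  [F is the centroid of △ACE]
4. F_y = 5/4  [F is the centroid of △ACE]
   → F = (-121/12, 5/4)
5. B_x = -131/12  [line 53/4·x + 1/12·y + 1739/12 = 0 ∩ |BA|² = 12641/72]
6. B_y = -13/4  [line 53/4·x + 1/12·y + 1739/12 = 0 ∩ |BA|² = 12641/72]
   → B = (-131/12, -13/4)

B = (-131/12, -13/4)
F = (-121/12, 5/4)
G = (-33/4, -65/4)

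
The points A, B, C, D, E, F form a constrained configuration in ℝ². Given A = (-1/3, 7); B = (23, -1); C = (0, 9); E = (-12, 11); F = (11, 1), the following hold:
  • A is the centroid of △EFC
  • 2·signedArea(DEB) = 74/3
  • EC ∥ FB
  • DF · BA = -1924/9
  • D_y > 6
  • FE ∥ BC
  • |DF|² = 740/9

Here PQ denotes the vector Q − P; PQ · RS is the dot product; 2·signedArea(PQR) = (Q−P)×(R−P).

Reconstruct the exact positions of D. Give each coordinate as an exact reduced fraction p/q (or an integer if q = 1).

D = (11/3, 19/3)

1. D_x = 11/3  [2·signedArea(DEB) = 74/3 ∩ DF · BA = -1924/9]
2. D_y = 19/3  [2·signedArea(DEB) = 74/3 ∩ DF · BA = -1924/9]
   → D = (11/3, 19/3)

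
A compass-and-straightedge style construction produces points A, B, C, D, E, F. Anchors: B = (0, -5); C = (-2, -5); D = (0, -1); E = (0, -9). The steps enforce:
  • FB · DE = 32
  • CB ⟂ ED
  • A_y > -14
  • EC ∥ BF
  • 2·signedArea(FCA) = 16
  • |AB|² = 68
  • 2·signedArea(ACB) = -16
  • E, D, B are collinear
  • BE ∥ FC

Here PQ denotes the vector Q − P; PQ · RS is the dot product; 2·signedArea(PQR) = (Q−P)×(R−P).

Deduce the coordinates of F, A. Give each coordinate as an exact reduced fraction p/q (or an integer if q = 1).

1. F_x = -2  [BE ∥ FC ∩ EC ∥ BF]
2. F_y = -1  [BE ∥ FC ∩ EC ∥ BF]
   → F = (-2, -1)
3. A_x = 2  [2·signedArea(ACB) = -16 ∩ 2·signedArea(FCA) = 16]
4. A_y = -13  [2·signedArea(ACB) = -16 ∩ 2·signedArea(FCA) = 16]
   → A = (2, -13)

A = (2, -13)
F = (-2, -1)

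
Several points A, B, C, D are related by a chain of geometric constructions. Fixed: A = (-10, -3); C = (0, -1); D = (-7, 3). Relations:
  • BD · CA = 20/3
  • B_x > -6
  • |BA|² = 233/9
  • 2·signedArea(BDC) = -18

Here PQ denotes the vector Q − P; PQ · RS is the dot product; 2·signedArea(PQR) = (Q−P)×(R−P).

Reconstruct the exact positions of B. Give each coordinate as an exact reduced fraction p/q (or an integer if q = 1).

1. B_x = -17/3  [2·signedArea(BDC) = -18 ∩ BD · CA = 20/3]
2. B_y = -1/3  [2·signedArea(BDC) = -18 ∩ BD · CA = 20/3]
   → B = (-17/3, -1/3)

B = (-17/3, -1/3)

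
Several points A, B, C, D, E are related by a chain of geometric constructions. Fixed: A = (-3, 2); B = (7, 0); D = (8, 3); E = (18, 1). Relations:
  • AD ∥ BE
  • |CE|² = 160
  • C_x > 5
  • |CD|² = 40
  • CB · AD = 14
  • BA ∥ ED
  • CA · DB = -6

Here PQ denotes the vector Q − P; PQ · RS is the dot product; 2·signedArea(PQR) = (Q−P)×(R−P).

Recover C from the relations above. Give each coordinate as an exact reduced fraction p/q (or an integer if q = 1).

1. C_x = 6  [CB · AD = 14 ∩ CA · DB = -6]
2. C_y = -3  [CB · AD = 14 ∩ CA · DB = -6]
   → C = (6, -3)

C = (6, -3)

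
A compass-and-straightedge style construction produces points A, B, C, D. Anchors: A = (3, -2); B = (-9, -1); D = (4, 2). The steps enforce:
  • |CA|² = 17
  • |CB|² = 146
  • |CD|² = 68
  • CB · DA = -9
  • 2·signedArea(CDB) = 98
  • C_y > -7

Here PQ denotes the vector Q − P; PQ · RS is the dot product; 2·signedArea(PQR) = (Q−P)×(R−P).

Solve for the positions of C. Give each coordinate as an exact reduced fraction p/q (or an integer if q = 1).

1. C_x = 2  [CB · DA = -9 ∩ 2·signedArea(CDB) = 98]
2. C_y = -6  [CB · DA = -9 ∩ 2·signedArea(CDB) = 98]
   → C = (2, -6)

C = (2, -6)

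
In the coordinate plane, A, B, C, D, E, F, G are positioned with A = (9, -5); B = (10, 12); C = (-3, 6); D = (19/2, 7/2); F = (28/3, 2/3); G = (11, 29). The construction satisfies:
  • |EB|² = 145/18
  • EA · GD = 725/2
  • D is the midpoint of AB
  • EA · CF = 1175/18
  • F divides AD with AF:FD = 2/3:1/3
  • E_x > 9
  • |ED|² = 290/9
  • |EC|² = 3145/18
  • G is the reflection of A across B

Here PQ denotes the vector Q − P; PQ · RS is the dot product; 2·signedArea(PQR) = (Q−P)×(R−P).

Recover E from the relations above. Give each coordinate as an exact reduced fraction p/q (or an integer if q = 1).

1. E_x = 59/6  [EA · CF = 1175/18 ∩ EA · GD = 725/2]
2. E_y = 55/6  [EA · CF = 1175/18 ∩ EA · GD = 725/2]
   → E = (59/6, 55/6)

E = (59/6, 55/6)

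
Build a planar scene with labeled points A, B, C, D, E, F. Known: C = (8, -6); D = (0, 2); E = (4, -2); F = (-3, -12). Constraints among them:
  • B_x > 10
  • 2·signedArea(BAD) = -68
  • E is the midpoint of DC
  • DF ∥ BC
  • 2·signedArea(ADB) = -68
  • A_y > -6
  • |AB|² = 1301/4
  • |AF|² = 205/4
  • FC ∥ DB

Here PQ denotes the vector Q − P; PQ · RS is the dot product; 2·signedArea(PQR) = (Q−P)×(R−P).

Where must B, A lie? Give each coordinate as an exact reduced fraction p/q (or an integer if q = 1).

A = (-3/2, -5)
B = (11, 8)

1. B_x = 11  [DF ∥ BC ∩ FC ∥ DB]
2. B_y = 8  [DF ∥ BC ∩ FC ∥ DB]
   → B = (11, 8)
3. A_x = -3/2  [line -6·x + 11·y + 46 = 0 ∩ |AF|² = 205/4]
4. A_y = -5  [line -6·x + 11·y + 46 = 0 ∩ |AF|² = 205/4]
   → A = (-3/2, -5)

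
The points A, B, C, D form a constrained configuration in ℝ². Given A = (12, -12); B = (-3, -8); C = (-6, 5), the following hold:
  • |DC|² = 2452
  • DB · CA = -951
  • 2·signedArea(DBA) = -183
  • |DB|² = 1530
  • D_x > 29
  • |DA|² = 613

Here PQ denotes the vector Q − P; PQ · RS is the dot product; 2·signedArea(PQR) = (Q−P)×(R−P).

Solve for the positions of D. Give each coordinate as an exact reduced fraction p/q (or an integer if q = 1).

D = (30, -29)

1. D_x = 30  [2·signedArea(DBA) = -183 ∩ DB · CA = -951]
2. D_y = -29  [2·signedArea(DBA) = -183 ∩ DB · CA = -951]
   → D = (30, -29)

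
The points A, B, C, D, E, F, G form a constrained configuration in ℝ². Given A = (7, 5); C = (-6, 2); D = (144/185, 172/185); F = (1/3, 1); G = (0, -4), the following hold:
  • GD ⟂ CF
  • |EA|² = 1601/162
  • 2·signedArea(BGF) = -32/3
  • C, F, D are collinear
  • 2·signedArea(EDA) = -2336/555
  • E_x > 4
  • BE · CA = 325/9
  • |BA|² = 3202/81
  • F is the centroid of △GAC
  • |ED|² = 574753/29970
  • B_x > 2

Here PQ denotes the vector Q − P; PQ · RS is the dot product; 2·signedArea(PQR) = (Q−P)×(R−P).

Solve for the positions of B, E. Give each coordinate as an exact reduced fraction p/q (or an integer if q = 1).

B = (22/9, 2/3)
E = (85/18, 17/6)

1. E_x = 85/18  [line -753/185·x + 1151/185·y + 884/555 = 0 ∩ |ED|² = 574753/29970]
2. E_y = 17/6  [line -753/185·x + 1151/185·y + 884/555 = 0 ∩ |ED|² = 574753/29970]
   → E = (85/18, 17/6)
3. B_x = 22/9  [2·signedArea(BGF) = -32/3 ∩ BE · CA = 325/9]
4. B_y = 2/3  [2·signedArea(BGF) = -32/3 ∩ BE · CA = 325/9]
   → B = (22/9, 2/3)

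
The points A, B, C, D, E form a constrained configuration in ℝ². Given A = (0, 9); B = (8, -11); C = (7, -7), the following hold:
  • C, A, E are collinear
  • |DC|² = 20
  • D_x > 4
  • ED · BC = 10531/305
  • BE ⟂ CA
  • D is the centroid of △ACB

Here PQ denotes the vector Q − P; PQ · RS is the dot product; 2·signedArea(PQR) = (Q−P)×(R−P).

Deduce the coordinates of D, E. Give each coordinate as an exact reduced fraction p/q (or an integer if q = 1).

D = (5, -3)
E = (2632/305, -3271/305)

1. D_x = 5  [D is the centroid of △ACB]
2. D_y = -3  [D is the centroid of △ACB]
   → D = (5, -3)
3. E_x = 2632/305  [C, A, E are collinear ∩ BE ⟂ CA]
4. E_y = -3271/305  [C, A, E are collinear ∩ BE ⟂ CA]
   → E = (2632/305, -3271/305)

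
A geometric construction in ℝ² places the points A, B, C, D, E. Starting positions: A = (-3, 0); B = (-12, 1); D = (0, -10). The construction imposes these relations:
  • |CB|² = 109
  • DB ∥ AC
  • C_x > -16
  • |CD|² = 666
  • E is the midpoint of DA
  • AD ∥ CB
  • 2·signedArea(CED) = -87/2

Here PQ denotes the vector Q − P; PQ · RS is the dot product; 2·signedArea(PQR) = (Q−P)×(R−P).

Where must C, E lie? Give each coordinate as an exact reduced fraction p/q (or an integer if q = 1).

1. C_x = -15  [AD ∥ CB ∩ DB ∥ AC]
2. C_y = 11  [AD ∥ CB ∩ DB ∥ AC]
   → C = (-15, 11)
3. E_x = -3/2  [E is the midpoint of DA]
4. E_y = -5  [E is the midpoint of DA]
   → E = (-3/2, -5)

C = (-15, 11)
E = (-3/2, -5)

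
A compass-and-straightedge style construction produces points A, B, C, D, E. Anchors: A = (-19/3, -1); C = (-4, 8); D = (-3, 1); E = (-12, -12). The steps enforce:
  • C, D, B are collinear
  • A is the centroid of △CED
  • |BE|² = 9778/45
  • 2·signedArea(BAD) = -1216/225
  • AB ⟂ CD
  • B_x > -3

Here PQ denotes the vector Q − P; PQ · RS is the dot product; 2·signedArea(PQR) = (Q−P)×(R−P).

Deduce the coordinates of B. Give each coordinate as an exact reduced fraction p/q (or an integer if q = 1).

1. B_x = -209/75  [C, D, B are collinear ∩ AB ⟂ CD]
2. B_y = -37/75  [C, D, B are collinear ∩ AB ⟂ CD]
   → B = (-209/75, -37/75)

B = (-209/75, -37/75)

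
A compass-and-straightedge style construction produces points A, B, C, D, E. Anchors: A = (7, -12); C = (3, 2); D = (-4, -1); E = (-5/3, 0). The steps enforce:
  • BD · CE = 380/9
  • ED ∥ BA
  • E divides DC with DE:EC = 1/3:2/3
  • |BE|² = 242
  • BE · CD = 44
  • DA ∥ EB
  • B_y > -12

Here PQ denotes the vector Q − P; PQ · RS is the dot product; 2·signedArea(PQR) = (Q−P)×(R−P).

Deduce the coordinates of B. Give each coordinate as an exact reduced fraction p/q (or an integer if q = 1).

1. B_x = 28/3  [ED ∥ BA ∩ DA ∥ EB]
2. B_y = -11  [ED ∥ BA ∩ DA ∥ EB]
   → B = (28/3, -11)

B = (28/3, -11)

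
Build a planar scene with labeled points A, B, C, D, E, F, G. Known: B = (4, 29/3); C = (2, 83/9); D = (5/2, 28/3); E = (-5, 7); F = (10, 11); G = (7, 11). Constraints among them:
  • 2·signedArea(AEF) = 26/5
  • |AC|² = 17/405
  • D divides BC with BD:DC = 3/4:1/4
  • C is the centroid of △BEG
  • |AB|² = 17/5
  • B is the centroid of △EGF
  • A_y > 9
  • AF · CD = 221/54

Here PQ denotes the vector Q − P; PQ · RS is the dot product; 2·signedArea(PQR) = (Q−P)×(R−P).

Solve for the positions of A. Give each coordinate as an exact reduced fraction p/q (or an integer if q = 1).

1. A_x = 11/5  [2·signedArea(AEF) = 26/5 ∩ AF · CD = 221/54]
2. A_y = 139/15  [2·signedArea(AEF) = 26/5 ∩ AF · CD = 221/54]
   → A = (11/5, 139/15)

A = (11/5, 139/15)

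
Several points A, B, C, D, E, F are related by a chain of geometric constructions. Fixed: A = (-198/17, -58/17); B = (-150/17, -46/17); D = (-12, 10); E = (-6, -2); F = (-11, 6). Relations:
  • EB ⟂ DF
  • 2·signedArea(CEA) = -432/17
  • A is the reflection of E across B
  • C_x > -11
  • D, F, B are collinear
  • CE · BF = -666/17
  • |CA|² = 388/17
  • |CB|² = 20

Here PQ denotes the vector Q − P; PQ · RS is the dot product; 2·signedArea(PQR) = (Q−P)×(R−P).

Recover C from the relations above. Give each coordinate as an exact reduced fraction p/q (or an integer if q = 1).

1. C_x = -184/17  [line 37/17·x + -148/17·y + 592/17 = 0 ∩ |CA|² = 388/17]
2. C_y = 22/17  [line 37/17·x + -148/17·y + 592/17 = 0 ∩ |CA|² = 388/17]
   → C = (-184/17, 22/17)

C = (-184/17, 22/17)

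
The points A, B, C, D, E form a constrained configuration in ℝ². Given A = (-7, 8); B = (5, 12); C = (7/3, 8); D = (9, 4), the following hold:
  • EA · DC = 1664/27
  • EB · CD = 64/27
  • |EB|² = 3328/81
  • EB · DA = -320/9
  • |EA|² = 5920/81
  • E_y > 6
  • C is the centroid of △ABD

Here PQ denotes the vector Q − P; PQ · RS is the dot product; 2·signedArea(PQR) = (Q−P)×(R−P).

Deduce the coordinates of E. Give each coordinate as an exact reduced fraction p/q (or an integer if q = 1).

E = (13/9, 20/3)

1. E_x = 13/9  [EA · DC = 1664/27 ∩ EB · DA = -320/9]
2. E_y = 20/3  [EA · DC = 1664/27 ∩ EB · DA = -320/9]
   → E = (13/9, 20/3)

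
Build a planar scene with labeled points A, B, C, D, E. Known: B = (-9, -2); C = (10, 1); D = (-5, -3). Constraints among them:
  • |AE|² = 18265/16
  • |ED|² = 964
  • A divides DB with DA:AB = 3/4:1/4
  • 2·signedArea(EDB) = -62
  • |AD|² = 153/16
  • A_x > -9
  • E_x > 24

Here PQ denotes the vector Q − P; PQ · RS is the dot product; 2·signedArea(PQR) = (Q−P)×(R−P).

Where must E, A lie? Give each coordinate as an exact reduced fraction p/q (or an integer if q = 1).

1. E_x = 25  [line -1·x + -4·y + 45 = 0 ∩ |ED|² = 964]
2. E_y = 5  [line -1·x + -4·y + 45 = 0 ∩ |ED|² = 964]
   → E = (25, 5)
3. A_x = -8  [A divides DB with DA:AB = 3/4:1/4]
4. A_y = -9/4  [A divides DB with DA:AB = 3/4:1/4]
   → A = (-8, -9/4)

A = (-8, -9/4)
E = (25, 5)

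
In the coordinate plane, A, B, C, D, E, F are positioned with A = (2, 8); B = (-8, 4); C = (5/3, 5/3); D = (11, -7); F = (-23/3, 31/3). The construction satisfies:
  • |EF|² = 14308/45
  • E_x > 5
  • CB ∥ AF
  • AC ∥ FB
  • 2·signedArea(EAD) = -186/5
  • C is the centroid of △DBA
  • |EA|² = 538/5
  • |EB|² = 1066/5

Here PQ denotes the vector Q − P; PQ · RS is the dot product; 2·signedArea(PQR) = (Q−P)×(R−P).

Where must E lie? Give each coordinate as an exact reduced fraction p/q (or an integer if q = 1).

E = (27/5, -9/5)

1. E_x = 27/5  [line 15·x + 9·y + -324/5 = 0 ∩ |EB|² = 1066/5]
2. E_y = -9/5  [line 15·x + 9·y + -324/5 = 0 ∩ |EB|² = 1066/5]
   → E = (27/5, -9/5)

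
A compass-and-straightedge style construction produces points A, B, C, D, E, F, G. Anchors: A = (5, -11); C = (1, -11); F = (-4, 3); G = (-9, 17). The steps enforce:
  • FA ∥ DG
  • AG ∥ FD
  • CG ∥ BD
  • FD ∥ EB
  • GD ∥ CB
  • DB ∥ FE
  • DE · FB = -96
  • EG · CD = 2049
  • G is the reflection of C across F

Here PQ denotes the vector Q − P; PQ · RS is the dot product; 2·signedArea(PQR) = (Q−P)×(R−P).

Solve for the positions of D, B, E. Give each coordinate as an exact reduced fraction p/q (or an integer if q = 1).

1. D_x = -18  [FA ∥ DG ∩ AG ∥ FD]
2. D_y = 31  [FA ∥ DG ∩ AG ∥ FD]
   → D = (-18, 31)
3. B_x = -8  [CG ∥ BD ∩ GD ∥ CB]
4. B_y = 3  [CG ∥ BD ∩ GD ∥ CB]
   → B = (-8, 3)
5. E_x = 6  [FD ∥ EB ∩ DB ∥ FE]
6. E_y = -25  [FD ∥ EB ∩ DB ∥ FE]
   → E = (6, -25)

B = (-8, 3)
D = (-18, 31)
E = (6, -25)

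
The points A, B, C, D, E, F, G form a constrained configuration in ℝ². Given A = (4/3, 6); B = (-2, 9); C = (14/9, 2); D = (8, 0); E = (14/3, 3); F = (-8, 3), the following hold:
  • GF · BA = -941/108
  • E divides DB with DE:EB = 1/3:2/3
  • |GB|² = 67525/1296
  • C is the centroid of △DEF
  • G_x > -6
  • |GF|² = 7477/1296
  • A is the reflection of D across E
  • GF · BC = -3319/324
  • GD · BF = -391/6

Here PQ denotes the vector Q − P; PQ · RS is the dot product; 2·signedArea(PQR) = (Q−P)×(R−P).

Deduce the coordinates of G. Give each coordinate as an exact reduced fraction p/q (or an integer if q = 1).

G = (-101/18, 11/4)

1. G_x = -101/18  [GD · BF = -391/6 ∩ GF · BC = -3319/324]
2. G_y = 11/4  [GD · BF = -391/6 ∩ GF · BC = -3319/324]
   → G = (-101/18, 11/4)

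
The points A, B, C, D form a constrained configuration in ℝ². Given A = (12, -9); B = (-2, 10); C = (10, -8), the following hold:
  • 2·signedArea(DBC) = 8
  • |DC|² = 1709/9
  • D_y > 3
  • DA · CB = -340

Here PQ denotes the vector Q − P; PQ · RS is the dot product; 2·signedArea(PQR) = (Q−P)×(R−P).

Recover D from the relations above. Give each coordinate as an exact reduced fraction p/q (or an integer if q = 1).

1. D_x = 8/3  [2·signedArea(DBC) = 8 ∩ DA · CB = -340]
2. D_y = 11/3  [2·signedArea(DBC) = 8 ∩ DA · CB = -340]
   → D = (8/3, 11/3)

D = (8/3, 11/3)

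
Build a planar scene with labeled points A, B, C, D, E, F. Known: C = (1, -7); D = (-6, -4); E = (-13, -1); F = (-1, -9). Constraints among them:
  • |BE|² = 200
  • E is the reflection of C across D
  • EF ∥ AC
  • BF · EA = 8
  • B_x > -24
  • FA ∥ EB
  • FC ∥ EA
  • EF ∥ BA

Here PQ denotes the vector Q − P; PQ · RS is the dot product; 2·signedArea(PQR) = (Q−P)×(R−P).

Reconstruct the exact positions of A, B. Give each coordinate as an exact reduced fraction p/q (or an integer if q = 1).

1. A_x = -11  [EF ∥ AC ∩ FC ∥ EA]
2. A_y = 1  [EF ∥ AC ∩ FC ∥ EA]
   → A = (-11, 1)
3. B_x = -23  [EF ∥ BA ∩ FA ∥ EB]
4. B_y = 9  [EF ∥ BA ∩ FA ∥ EB]
   → B = (-23, 9)

A = (-11, 1)
B = (-23, 9)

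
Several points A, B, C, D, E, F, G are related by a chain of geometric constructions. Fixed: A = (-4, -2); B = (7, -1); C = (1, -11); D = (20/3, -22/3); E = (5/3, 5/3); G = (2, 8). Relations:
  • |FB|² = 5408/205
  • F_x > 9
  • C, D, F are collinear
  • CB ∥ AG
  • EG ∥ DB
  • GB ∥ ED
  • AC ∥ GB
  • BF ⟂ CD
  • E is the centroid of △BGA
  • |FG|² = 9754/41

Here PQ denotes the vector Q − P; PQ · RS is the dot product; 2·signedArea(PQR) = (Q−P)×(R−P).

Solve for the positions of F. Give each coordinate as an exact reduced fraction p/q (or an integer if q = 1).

1. F_x = 2007/205  [C, D, F are collinear ∩ BF ⟂ CD]
2. F_y = -1089/205  [C, D, F are collinear ∩ BF ⟂ CD]
   → F = (2007/205, -1089/205)

F = (2007/205, -1089/205)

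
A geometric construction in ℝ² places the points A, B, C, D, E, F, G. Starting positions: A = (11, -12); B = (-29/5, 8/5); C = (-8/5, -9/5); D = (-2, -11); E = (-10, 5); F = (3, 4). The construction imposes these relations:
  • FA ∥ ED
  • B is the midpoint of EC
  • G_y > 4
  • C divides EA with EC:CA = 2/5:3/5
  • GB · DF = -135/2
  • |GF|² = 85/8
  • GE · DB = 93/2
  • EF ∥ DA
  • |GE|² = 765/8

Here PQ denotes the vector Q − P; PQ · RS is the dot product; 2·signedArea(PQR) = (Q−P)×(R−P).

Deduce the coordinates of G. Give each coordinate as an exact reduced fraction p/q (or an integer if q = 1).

1. G_x = -1/4  [GE · DB = 93/2 ∩ GB · DF = -135/2]
2. G_y = 17/4  [GE · DB = 93/2 ∩ GB · DF = -135/2]
   → G = (-1/4, 17/4)

G = (-1/4, 17/4)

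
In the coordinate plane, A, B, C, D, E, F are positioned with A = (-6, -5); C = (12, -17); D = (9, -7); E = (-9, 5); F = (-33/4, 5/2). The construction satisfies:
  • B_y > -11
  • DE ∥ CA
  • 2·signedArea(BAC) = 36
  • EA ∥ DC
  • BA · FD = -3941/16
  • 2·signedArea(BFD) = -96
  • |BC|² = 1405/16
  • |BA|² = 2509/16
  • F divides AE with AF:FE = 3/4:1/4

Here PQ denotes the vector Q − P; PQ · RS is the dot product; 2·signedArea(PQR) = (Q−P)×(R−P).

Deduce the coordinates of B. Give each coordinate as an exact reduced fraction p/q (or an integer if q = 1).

B = (21/4, -21/2)

1. B_x = 21/4  [2·signedArea(BFD) = -96 ∩ 2·signedArea(BAC) = 36]
2. B_y = -21/2  [2·signedArea(BFD) = -96 ∩ 2·signedArea(BAC) = 36]
   → B = (21/4, -21/2)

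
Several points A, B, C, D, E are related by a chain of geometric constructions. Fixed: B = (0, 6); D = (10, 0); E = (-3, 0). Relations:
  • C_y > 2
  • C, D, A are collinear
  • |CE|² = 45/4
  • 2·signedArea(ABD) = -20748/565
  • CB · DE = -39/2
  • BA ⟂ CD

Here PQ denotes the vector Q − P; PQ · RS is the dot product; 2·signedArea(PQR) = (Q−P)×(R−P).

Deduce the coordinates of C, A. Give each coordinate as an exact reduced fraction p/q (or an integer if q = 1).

1. C_x = -3/2  [CB · DE = -39/2]
2. C_y = 3  [|CE|² = 45/4]
   → C = (-3/2, 3)
3. A_x = -468/565  [C, D, A are collinear ∩ BA ⟂ CD]
4. A_y = 1596/565  [C, D, A are collinear ∩ BA ⟂ CD]
   → A = (-468/565, 1596/565)

A = (-468/565, 1596/565)
C = (-3/2, 3)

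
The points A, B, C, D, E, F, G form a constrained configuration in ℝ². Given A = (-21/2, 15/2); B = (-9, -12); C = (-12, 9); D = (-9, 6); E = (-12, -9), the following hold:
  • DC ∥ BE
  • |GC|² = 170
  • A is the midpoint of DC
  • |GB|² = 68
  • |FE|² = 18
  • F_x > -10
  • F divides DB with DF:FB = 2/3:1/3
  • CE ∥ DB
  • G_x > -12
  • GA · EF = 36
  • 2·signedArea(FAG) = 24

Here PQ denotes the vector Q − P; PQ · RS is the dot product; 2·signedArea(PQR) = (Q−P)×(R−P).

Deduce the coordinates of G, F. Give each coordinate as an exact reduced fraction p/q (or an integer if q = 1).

1. F_x = -9  [F divides DB with DF:FB = 2/3:1/3]
2. F_y = -6  [F divides DB with DF:FB = 2/3:1/3]
   → F = (-9, -6)
3. G_x = -11  [GA · EF = 36 ∩ 2·signedArea(FAG) = 24]
4. G_y = -4  [GA · EF = 36 ∩ 2·signedArea(FAG) = 24]
   → G = (-11, -4)

F = (-9, -6)
G = (-11, -4)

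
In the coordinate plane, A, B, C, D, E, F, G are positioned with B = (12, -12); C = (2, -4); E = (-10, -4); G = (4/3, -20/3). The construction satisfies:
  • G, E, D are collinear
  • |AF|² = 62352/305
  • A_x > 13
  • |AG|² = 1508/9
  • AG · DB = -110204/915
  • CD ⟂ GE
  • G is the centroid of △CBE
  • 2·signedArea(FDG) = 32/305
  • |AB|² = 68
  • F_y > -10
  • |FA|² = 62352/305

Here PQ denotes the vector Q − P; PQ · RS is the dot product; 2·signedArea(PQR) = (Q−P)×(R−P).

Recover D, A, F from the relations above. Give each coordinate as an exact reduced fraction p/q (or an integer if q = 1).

1. D_x = 418/305  [G, E, D are collinear ∩ CD ⟂ GE]
2. D_y = -2036/305  [G, E, D are collinear ∩ CD ⟂ GE]
   → D = (418/305, -2036/305)
3. A_x = 14  [line -3242/305·x + 1624/305·y + 51884/305 = 0 ∩ |AG|² = 1508/9]
4. A_y = -4  [line -3242/305·x + 1624/305·y + 51884/305 = 0 ∩ |AG|² = 1508/9]
   → A = (14, -4)
5. F_x = 226/305  [line -8/915·x + -34/915·y + -104/305 = 0 ∩ |FA|² = 62352/305]
6. F_y = -2852/305  [line -8/915·x + -34/915·y + -104/305 = 0 ∩ |FA|² = 62352/305]
   → F = (226/305, -2852/305)

A = (14, -4)
D = (418/305, -2036/305)
F = (226/305, -2852/305)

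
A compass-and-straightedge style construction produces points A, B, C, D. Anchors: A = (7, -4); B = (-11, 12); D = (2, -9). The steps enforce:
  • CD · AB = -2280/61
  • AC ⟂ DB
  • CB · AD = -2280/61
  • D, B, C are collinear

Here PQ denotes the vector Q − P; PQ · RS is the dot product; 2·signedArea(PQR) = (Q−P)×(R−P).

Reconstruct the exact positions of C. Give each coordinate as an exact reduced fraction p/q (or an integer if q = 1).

C = (70/61, -465/61)

1. C_x = 70/61  [D, B, C are collinear ∩ AC ⟂ DB]
2. C_y = -465/61  [D, B, C are collinear ∩ AC ⟂ DB]
   → C = (70/61, -465/61)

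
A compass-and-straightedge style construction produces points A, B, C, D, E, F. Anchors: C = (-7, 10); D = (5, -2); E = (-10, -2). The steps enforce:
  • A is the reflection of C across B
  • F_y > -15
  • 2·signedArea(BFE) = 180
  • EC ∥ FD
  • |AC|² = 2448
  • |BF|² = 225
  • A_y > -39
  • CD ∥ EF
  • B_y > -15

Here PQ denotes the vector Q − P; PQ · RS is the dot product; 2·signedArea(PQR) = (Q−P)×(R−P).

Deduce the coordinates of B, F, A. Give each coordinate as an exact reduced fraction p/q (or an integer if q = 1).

A = (-19, -38)
B = (-13, -14)
F = (2, -14)

1. F_x = 2  [EC ∥ FD ∩ CD ∥ EF]
2. F_y = -14  [EC ∥ FD ∩ CD ∥ EF]
   → F = (2, -14)
3. B_x = -13  [line -12·x + -12·y + -324 = 0 ∩ |BF|² = 225]
4. B_y = -14  [line -12·x + -12·y + -324 = 0 ∩ |BF|² = 225]
   → B = (-13, -14)
5. A_x = -19  [A is the reflection of C across B]
6. A_y = -38  [A is the reflection of C across B]
   → A = (-19, -38)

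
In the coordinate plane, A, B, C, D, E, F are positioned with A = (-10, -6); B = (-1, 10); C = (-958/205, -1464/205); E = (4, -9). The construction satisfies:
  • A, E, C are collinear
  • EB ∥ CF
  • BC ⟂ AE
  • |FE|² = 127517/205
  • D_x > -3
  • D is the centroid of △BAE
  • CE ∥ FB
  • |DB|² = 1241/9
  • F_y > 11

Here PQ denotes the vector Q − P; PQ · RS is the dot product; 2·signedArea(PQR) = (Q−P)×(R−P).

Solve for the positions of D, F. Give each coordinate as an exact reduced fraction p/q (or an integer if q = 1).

D = (-7/3, -5/3)
F = (-1983/205, 2431/205)

1. D_x = -7/3  [D is the centroid of △BAE]
2. D_y = -5/3  [D is the centroid of △BAE]
   → D = (-7/3, -5/3)
3. F_x = -1983/205  [CE ∥ FB ∩ EB ∥ CF]
4. F_y = 2431/205  [CE ∥ FB ∩ EB ∥ CF]
   → F = (-1983/205, 2431/205)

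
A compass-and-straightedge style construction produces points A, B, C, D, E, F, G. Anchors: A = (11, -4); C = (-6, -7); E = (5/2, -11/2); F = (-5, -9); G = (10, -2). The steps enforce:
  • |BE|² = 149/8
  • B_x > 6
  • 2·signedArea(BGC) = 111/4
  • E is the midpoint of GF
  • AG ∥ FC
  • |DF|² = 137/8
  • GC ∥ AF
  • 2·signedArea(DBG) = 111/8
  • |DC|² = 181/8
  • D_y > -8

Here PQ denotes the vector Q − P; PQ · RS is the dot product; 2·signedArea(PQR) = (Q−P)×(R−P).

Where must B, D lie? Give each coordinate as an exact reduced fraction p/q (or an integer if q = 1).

B = (27/4, -19/4)
D = (-5/4, -29/4)

1. B_x = 27/4  [line 5·x + -16·y + -439/4 = 0 ∩ |BE|² = 149/8]
2. B_y = -19/4  [line 5·x + -16·y + -439/4 = 0 ∩ |BE|² = 149/8]
   → B = (27/4, -19/4)
3. D_x = -5/4  [line -11/4·x + 13/4·y + 161/8 = 0 ∩ |DC|² = 181/8]
4. D_y = -29/4  [line -11/4·x + 13/4·y + 161/8 = 0 ∩ |DC|² = 181/8]
   → D = (-5/4, -29/4)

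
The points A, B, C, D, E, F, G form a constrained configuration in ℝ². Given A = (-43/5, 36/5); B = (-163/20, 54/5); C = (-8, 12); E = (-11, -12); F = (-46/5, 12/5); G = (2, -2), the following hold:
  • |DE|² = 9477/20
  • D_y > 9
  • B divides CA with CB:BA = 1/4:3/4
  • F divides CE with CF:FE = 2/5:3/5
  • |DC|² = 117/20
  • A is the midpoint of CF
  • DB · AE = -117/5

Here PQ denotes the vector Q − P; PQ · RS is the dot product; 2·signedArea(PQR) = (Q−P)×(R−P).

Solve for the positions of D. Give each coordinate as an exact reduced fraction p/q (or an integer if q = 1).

D = (-83/10, 48/5)

1. D_x = -83/10  [line 12/5·x + 96/5·y + -822/5 = 0 ∩ |DC|² = 117/20]
2. D_y = 48/5  [line 12/5·x + 96/5·y + -822/5 = 0 ∩ |DC|² = 117/20]
   → D = (-83/10, 48/5)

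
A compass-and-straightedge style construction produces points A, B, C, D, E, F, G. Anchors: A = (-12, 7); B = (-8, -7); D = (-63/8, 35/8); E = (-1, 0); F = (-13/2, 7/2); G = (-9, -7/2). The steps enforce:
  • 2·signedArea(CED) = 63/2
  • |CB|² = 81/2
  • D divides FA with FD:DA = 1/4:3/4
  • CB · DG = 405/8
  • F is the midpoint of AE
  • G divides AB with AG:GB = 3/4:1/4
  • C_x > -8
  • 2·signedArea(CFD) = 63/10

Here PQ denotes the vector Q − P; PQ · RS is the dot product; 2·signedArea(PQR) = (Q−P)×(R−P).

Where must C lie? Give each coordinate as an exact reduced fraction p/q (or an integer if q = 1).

C = (-71/10, -7/10)

1. C_x = -71/10  [CB · DG = 405/8 ∩ 2·signedArea(CED) = 63/2]
2. C_y = -7/10  [CB · DG = 405/8 ∩ 2·signedArea(CED) = 63/2]
   → C = (-71/10, -7/10)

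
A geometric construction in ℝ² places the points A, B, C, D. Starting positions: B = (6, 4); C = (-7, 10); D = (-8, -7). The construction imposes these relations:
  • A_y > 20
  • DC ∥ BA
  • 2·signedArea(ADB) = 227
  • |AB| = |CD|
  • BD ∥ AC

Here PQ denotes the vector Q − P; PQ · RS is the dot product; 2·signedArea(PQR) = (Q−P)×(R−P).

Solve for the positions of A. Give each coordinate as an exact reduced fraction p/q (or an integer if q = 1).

A = (7, 21)

1. A_x = 7  [BD ∥ AC ∩ DC ∥ BA]
2. A_y = 21  [BD ∥ AC ∩ DC ∥ BA]
   → A = (7, 21)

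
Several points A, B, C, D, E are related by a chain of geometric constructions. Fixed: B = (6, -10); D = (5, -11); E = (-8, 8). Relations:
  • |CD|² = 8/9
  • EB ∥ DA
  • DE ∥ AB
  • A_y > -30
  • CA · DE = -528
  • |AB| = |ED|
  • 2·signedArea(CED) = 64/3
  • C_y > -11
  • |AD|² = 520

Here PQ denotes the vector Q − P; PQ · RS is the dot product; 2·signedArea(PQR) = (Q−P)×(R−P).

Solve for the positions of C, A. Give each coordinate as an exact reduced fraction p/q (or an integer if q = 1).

1. A_x = 19  [DE ∥ AB ∩ EB ∥ DA]
2. A_y = -29  [DE ∥ AB ∩ EB ∥ DA]
   → A = (19, -29)
3. C_x = 17/3  [CA · DE = -528 ∩ 2·signedArea(CED) = 64/3]
4. C_y = -31/3  [CA · DE = -528 ∩ 2·signedArea(CED) = 64/3]
   → C = (17/3, -31/3)

A = (19, -29)
C = (17/3, -31/3)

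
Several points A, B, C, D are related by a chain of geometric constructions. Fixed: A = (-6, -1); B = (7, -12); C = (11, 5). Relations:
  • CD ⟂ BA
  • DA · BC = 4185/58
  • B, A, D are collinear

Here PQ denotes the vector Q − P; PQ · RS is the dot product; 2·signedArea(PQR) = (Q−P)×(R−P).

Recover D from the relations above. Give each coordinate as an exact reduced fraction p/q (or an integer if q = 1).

1. D_x = 55/58  [B, A, D are collinear ∩ CD ⟂ BA]
2. D_y = -399/58  [B, A, D are collinear ∩ CD ⟂ BA]
   → D = (55/58, -399/58)

D = (55/58, -399/58)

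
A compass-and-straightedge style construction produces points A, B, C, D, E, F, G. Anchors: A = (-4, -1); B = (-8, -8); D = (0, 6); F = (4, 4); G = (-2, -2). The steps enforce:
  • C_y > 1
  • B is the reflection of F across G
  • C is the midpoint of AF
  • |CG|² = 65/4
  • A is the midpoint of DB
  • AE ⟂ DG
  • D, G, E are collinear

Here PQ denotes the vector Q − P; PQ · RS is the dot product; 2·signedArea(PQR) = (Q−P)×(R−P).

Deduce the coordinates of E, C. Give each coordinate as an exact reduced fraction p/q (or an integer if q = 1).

C = (0, 3/2)
E = (-32/17, -26/17)

1. E_x = -32/17  [D, G, E are collinear ∩ AE ⟂ DG]
2. E_y = -26/17  [D, G, E are collinear ∩ AE ⟂ DG]
   → E = (-32/17, -26/17)
3. C_x = 0  [C is the midpoint of AF]
4. C_y = 3/2  [C is the midpoint of AF]
   → C = (0, 3/2)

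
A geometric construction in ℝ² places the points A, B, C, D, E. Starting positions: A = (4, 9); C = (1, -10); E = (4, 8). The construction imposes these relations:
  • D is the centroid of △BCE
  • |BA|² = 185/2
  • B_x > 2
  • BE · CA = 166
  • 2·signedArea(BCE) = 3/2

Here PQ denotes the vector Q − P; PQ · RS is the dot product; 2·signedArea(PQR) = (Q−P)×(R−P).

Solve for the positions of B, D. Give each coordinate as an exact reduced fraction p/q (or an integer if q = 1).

1. B_x = 5/2  [2·signedArea(BCE) = 3/2 ∩ BE · CA = 166]
2. B_y = -1/2  [2·signedArea(BCE) = 3/2 ∩ BE · CA = 166]
   → B = (5/2, -1/2)
3. D_x = 5/2  [D is the centroid of △BCE]
4. D_y = -5/6  [D is the centroid of △BCE]
   → D = (5/2, -5/6)

B = (5/2, -1/2)
D = (5/2, -5/6)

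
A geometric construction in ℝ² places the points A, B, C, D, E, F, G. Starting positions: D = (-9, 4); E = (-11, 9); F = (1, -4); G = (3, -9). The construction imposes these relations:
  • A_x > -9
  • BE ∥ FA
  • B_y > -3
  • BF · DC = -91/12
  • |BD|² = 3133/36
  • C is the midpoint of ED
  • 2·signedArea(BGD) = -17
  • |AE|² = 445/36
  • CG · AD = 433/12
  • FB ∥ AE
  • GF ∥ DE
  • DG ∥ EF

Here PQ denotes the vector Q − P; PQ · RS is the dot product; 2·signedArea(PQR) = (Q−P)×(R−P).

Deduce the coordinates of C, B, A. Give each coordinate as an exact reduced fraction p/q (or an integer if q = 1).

1. C_x = -10  [C is the midpoint of ED]
2. C_y = 13/2  [C is the midpoint of ED]
   → C = (-10, 13/2)
3. B_x = -2  [2·signedArea(BGD) = -17 ∩ BF · DC = -91/12]
4. B_y = -13/6  [2·signedArea(BGD) = -17 ∩ BF · DC = -91/12]
   → B = (-2, -13/6)
5. A_x = -8  [FB ∥ AE ∩ BE ∥ FA]
6. A_y = 43/6  [FB ∥ AE ∩ BE ∥ FA]
   → A = (-8, 43/6)

A = (-8, 43/6)
B = (-2, -13/6)
C = (-10, 13/2)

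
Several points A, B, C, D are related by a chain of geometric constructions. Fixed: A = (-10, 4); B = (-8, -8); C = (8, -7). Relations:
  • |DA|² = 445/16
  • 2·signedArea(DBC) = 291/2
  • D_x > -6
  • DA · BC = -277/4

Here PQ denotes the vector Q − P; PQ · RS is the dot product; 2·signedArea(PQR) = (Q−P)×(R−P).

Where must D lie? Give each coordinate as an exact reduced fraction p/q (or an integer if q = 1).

D = (-11/2, 5/4)

1. D_x = -11/2  [DA · BC = -277/4 ∩ 2·signedArea(DBC) = 291/2]
2. D_y = 5/4  [DA · BC = -277/4 ∩ 2·signedArea(DBC) = 291/2]
   → D = (-11/2, 5/4)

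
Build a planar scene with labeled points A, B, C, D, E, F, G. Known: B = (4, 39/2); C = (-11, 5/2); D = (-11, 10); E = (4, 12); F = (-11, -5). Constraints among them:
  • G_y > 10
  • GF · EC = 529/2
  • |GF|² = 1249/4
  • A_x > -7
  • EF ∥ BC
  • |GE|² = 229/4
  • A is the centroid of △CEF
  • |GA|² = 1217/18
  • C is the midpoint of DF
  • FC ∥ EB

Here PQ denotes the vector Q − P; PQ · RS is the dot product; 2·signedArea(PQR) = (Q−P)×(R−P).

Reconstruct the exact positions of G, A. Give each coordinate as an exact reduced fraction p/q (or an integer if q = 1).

A = (-6, 19/6)
G = (-7/2, 11)

1. G_x = -7/2  [line 15·x + 19/2·y + -52 = 0 ∩ |GE|² = 229/4]
2. G_y = 11  [line 15·x + 19/2·y + -52 = 0 ∩ |GE|² = 229/4]
   → G = (-7/2, 11)
3. A_x = -6  [A is the centroid of △CEF]
4. A_y = 19/6  [A is the centroid of △CEF]
   → A = (-6, 19/6)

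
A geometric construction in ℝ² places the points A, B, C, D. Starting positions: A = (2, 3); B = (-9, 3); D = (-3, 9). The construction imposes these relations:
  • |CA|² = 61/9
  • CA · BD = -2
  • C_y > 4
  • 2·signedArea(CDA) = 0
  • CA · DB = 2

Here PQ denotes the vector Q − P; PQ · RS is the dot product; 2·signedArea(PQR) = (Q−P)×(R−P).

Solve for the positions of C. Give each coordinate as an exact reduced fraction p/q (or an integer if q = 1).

1. C_x = 1/3  [2·signedArea(CDA) = 0 ∩ CA · DB = 2]
2. C_y = 5  [2·signedArea(CDA) = 0 ∩ CA · DB = 2]
   → C = (1/3, 5)

C = (1/3, 5)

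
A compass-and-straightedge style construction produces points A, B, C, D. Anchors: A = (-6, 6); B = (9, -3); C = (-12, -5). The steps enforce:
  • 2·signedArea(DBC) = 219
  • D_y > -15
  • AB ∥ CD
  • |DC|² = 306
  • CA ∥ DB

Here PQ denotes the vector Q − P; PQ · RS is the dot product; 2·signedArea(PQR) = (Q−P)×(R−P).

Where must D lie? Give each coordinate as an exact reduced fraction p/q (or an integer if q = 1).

1. D_x = 3  [CA ∥ DB ∩ AB ∥ CD]
2. D_y = -14  [CA ∥ DB ∩ AB ∥ CD]
   → D = (3, -14)

D = (3, -14)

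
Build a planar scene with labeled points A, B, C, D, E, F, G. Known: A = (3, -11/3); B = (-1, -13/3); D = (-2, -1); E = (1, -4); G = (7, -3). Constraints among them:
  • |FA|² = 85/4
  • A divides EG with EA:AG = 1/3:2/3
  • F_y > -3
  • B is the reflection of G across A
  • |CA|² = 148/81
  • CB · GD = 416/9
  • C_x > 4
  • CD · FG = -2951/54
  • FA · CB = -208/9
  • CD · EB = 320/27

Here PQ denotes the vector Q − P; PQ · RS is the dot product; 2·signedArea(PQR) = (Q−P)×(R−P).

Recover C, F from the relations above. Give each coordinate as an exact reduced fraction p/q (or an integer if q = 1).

1. C_x = 13/3  [CD · EB = 320/27 ∩ CB · GD = 416/9]
2. C_y = -31/9  [CD · EB = 320/27 ∩ CB · GD = 416/9]
   → C = (13/3, -31/9)
3. F_x = -3/2  [CD · FG = -2951/54 ∩ FA · CB = -208/9]
4. F_y = -8/3  [CD · FG = -2951/54 ∩ FA · CB = -208/9]
   → F = (-3/2, -8/3)

C = (13/3, -31/9)
F = (-3/2, -8/3)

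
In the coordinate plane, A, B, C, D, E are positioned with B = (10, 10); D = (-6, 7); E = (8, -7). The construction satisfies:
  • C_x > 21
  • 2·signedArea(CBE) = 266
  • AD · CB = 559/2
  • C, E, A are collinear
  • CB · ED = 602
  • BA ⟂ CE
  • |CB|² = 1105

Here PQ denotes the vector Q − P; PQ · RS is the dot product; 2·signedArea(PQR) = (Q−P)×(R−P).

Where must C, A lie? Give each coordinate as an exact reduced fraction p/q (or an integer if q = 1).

1. C_x = 22  [CB · ED = 602 ∩ 2·signedArea(CBE) = 266]
2. C_y = -21  [CB · ED = 602 ∩ 2·signedArea(CBE) = 266]
   → C = (22, -21)
3. A_x = 1/2  [C, E, A are collinear ∩ BA ⟂ CE]
4. A_y = 1/2  [C, E, A are collinear ∩ BA ⟂ CE]
   → A = (1/2, 1/2)

A = (1/2, 1/2)
C = (22, -21)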